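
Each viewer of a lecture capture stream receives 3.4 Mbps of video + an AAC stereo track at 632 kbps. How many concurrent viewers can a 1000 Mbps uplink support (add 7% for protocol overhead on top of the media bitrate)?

231

Audio: 632 kbps = 0.632 Mbps.
Per-viewer media rate: 4.032 Mbps.
On the wire with 7% overhead: 4.314 Mbps.
1000 Mbps = 1,000 Mbps; 1,000 / 4.314 = 231.79 → 231 viewers.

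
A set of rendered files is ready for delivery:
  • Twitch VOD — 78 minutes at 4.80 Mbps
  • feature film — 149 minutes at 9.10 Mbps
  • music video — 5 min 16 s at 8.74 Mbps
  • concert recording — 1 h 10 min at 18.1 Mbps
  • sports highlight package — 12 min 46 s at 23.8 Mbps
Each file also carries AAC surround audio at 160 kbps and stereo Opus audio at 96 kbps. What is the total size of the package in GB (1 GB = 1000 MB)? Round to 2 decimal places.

Audio total: 160 + 96 = 256 kbps = 0.256 Mbps.
Twitch VOD: 5.056 Mbps × 4680 s = 23662.1 Mb
feature film: 9.356 Mbps × 8940 s = 83642.6 Mb
music video: 8.996 Mbps × 316 s = 2842.7 Mb
concert recording: 18.356 Mbps × 4200 s = 77095.2 Mb
sports highlight package: 24.056 Mbps × 766 s = 18426.9 Mb
Total: 205669.6 Mb = 25708.7 MB.
= 25.71 GB.

25.71 GB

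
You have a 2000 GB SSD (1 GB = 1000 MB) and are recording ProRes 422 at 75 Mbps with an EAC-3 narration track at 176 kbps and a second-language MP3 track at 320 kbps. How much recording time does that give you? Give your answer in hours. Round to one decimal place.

Audio total: 176 + 320 = 496 kbps = 0.496 Mbps.
Total bitrate: 75 + 0.496 = 75.496 Mbps.
Capacity: 2000 GB = 16,000,000 Mb.
Recording time: 16,000,000 / 75.496 = 211,932 s ≈ 58.9 hours.

58.9 hours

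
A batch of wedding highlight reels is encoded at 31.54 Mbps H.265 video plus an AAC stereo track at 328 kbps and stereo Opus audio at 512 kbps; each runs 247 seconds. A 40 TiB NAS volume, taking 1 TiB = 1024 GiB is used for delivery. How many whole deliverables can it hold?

Audio total: 328 + 512 = 840 kbps = 0.840 Mbps.
Total bitrate: 32.380 Mbps.
Per item: 32.380 Mbps × 247 s = 7,998 Mb = 999.7 MB.
Capacity: 40 TiB = 351,843,721 Mb; 43992.23 items → 43992 complete.

43992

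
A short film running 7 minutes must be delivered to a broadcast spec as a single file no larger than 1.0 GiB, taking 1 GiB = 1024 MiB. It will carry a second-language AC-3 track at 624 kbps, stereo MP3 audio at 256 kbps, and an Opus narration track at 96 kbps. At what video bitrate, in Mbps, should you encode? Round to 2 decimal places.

Budget: 1.0 GiB = 8589.9 Mb.
7 min = 420 s
Total bitrate budget: 8589.9 Mb / 420 s = 20.452 Mbps.
Audio total: 624 + 256 + 96 = 976 kbps = 0.976 Mbps.
Video: 20.452 − 0.976 = 19.476 Mbps.

19.48 Mbps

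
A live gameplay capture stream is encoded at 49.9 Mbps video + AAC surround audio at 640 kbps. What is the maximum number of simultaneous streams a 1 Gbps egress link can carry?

19

Audio: 640 kbps = 0.640 Mbps.
Per-viewer media rate: 50.540 Mbps.
1 Gbps = 1,000 Mbps; 1,000 / 50.540 = 19.79 → 19 viewers.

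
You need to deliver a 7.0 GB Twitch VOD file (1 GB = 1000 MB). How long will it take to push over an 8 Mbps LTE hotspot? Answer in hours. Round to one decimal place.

File: 7.0 GB = 56000.0 Mb.
At 8 Mbps: 56000.0 / 8 = 7000.0 s ≈ 1.94 hours.

1.9 hours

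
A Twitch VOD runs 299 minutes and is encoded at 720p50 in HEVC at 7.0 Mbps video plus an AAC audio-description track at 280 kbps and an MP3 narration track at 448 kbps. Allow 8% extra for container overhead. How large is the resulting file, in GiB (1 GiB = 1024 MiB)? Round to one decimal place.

299 min = 17940 s
Audio total: 280 + 448 = 728 kbps = 0.728 Mbps.
Total bitrate: 7.0 + 0.728 = 7.728 Mbps.
Stream data: 7.728 Mbps × 17940 s = 138640.3 Mb.
With 8% container overhead: ×1.08.
149,732 Mb = 18,716,443,200 bytes ÷ 1,073,741,824 = 17.43 GiB.

17.4 GiB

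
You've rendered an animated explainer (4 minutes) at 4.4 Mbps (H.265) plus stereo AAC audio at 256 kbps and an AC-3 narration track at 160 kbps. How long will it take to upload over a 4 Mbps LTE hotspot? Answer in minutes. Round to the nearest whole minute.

4 min = 240 s
Audio total: 256 + 160 = 416 kbps = 0.416 Mbps.
Total bitrate: 4.816 Mbps.
File: 4.816 Mbps × 240 s = 1155.8 Mb.
At 4 Mbps: 1155.8 / 4 = 289.0 s ≈ 4.82 minutes.

5 minutes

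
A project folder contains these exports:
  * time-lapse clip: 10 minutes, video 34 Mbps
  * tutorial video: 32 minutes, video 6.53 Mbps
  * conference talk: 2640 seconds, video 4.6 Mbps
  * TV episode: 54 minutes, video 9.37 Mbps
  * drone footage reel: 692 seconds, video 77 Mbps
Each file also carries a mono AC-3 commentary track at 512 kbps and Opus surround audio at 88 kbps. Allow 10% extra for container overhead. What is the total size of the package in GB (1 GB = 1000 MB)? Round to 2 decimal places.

Audio total: 512 + 88 = 600 kbps = 0.600 Mbps.
time-lapse clip: 34.600 Mbps × 600 s × 1.10 = 22836.0 Mb
tutorial video: 7.130 Mbps × 1920 s × 1.10 = 15058.6 Mb
conference talk: 5.200 Mbps × 2640 s × 1.10 = 15100.8 Mb
TV episode: 9.970 Mbps × 3240 s × 1.10 = 35533.1 Mb
drone footage reel: 77.600 Mbps × 692 s × 1.10 = 59069.1 Mb
Total: 147597.6 Mb = 18449.7 MB.
= 18.45 GB.

18.45 GB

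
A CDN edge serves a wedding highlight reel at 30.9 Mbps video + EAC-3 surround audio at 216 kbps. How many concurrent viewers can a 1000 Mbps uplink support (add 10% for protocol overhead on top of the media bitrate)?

29

Audio: 216 kbps = 0.216 Mbps.
Per-viewer media rate: 31.116 Mbps.
On the wire with 10% overhead: 34.228 Mbps.
1000 Mbps = 1,000 Mbps; 1,000 / 34.228 = 29.22 → 29 viewers.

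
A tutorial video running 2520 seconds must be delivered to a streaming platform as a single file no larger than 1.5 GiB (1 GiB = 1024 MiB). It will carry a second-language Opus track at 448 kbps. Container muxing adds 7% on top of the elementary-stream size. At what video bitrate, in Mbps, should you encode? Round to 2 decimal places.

4.33 Mbps

Budget: 1.5 GiB = 12884.9 Mb.
Stream payload after overhead: 12884.9 / 1.07 = 12042.0 Mb.
Total bitrate budget: 12042.0 Mb / 2520 s = 4.779 Mbps.
Audio: 448 kbps = 0.448 Mbps.
Video: 4.779 − 0.448 = 4.331 Mbps.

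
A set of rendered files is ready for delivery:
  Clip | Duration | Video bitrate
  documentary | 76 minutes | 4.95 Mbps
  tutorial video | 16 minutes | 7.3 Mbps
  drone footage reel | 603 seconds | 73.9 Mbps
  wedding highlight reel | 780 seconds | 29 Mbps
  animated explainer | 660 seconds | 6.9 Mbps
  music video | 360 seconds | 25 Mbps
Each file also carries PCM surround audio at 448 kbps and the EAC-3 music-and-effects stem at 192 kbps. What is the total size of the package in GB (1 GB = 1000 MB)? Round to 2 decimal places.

Audio total: 448 + 192 = 640 kbps = 0.640 Mbps.
documentary: 5.590 Mbps × 4560 s = 25490.4 Mb
tutorial video: 7.940 Mbps × 960 s = 7622.4 Mb
drone footage reel: 74.540 Mbps × 603 s = 44947.6 Mb
wedding highlight reel: 29.640 Mbps × 780 s = 23119.2 Mb
animated explainer: 7.540 Mbps × 660 s = 4976.4 Mb
music video: 25.640 Mbps × 360 s = 9230.4 Mb
Total: 115386.4 Mb = 14423.3 MB.
= 14.42 GB.

14.42 GB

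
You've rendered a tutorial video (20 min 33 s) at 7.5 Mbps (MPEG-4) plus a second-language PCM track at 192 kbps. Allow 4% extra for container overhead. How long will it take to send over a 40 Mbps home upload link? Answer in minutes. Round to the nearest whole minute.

4 minutes

20 min 33 s = 1233 s
Audio: 192 kbps = 0.192 Mbps.
Total bitrate: 7.692 Mbps.
File: 7.692 Mbps × 1233 s = 9484.2 Mb.
With 4% container overhead: ×1.04. → 9863.6 Mb.
At 40 Mbps: 9863.6 / 40 = 246.6 s ≈ 4.11 minutes.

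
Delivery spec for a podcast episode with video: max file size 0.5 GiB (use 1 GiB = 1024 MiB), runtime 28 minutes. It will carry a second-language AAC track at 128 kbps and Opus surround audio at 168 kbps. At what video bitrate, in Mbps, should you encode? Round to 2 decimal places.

2.26 Mbps

Budget: 0.5 GiB = 4295.0 Mb.
28 min = 1680 s
Total bitrate budget: 4295.0 Mb / 1680 s = 2.557 Mbps.
Audio total: 128 + 168 = 296 kbps = 0.296 Mbps.
Video: 2.557 − 0.296 = 2.261 Mbps.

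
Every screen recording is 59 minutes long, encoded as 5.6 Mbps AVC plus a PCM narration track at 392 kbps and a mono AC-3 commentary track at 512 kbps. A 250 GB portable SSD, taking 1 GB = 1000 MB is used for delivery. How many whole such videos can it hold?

59 min = 3540 s
Audio total: 392 + 512 = 904 kbps = 0.904 Mbps.
Total bitrate: 6.504 Mbps.
Per item: 6.504 Mbps × 3540 s = 23,024 Mb = 2,878 MB.
Capacity: 250 GB = 2,000,000 Mb; 86.87 items → 86 complete.

86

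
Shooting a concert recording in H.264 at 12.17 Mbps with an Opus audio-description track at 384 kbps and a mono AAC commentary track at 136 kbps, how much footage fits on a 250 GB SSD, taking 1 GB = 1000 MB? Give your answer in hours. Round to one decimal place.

43.8 hours

Audio total: 384 + 136 = 520 kbps = 0.520 Mbps.
Total bitrate: 12.17 + 0.520 = 12.690 Mbps.
Capacity: 250 GB = 2,000,000 Mb.
Recording time: 2,000,000 / 12.690 = 157,604 s ≈ 43.8 hours.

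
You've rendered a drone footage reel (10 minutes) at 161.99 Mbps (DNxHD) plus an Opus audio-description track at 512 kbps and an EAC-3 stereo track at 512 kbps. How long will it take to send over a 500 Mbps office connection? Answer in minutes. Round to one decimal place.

10 min = 600 s
Audio total: 512 + 512 = 1024 kbps = 1.024 Mbps.
Total bitrate: 163.014 Mbps.
File: 163.014 Mbps × 600 s = 97808.4 Mb.
At 500 Mbps: 97808.4 / 500 = 195.6 s ≈ 3.26 minutes.

3.3 minutes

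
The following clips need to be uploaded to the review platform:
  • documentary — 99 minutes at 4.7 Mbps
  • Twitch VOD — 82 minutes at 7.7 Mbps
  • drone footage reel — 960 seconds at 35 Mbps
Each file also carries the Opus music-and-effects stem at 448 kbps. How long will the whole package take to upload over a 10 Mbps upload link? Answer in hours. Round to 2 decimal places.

2.91 hours

Audio: 448 kbps = 0.448 Mbps.
documentary: 5.148 Mbps × 5940 s = 30579.1 Mb
Twitch VOD: 8.148 Mbps × 4920 s = 40088.2 Mb
drone footage reel: 35.448 Mbps × 960 s = 34030.1 Mb
Total: 104697.4 Mb = 13087.2 MB.
At 10 Mbps: 104697.4 / 10 = 10470 s ≈ 2.91 hours.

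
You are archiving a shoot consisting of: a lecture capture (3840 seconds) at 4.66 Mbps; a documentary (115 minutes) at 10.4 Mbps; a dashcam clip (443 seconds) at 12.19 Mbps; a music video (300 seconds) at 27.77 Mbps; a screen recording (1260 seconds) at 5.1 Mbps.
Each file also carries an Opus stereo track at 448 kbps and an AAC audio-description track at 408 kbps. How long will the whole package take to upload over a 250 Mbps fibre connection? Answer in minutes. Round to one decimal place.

Audio total: 448 + 408 = 856 kbps = 0.856 Mbps.
lecture capture: 5.516 Mbps × 3840 s = 21181.4 Mb
documentary: 11.256 Mbps × 6900 s = 77666.4 Mb
dashcam clip: 13.046 Mbps × 443 s = 5779.4 Mb
music video: 28.626 Mbps × 300 s = 8587.8 Mb
screen recording: 5.956 Mbps × 1260 s = 7504.6 Mb
Total: 120719.6 Mb = 15089.9 MB.
At 250 Mbps: 120719.6 / 250 = 483 s ≈ 8.05 minutes.

8.0 minutes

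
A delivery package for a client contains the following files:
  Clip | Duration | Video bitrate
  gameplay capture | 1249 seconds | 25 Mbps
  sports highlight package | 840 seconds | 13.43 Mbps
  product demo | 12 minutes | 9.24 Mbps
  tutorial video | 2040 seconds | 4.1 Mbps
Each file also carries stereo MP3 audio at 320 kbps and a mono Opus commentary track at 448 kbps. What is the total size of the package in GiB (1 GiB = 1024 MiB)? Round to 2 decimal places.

Audio total: 320 + 448 = 768 kbps = 0.768 Mbps.
gameplay capture: 25.768 Mbps × 1249 s = 32184.2 Mb
sports highlight package: 14.198 Mbps × 840 s = 11926.3 Mb
product demo: 10.008 Mbps × 720 s = 7205.8 Mb
tutorial video: 4.868 Mbps × 2040 s = 9930.7 Mb
Total: 61247.0 Mb = 7655.9 MB.
= 7.130 GiB.

7.13 GiB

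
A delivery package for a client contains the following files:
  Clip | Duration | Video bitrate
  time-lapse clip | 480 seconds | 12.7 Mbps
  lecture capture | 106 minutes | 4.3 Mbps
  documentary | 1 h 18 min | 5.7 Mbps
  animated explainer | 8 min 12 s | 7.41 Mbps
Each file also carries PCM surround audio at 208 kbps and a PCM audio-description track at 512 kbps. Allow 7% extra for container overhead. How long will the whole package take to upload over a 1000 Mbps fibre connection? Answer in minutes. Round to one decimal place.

1.3 minutes

Audio total: 208 + 512 = 720 kbps = 0.720 Mbps.
time-lapse clip: 13.420 Mbps × 480 s × 1.07 = 6892.5 Mb
lecture capture: 5.020 Mbps × 6360 s × 1.07 = 34162.1 Mb
documentary: 6.420 Mbps × 4680 s × 1.07 = 32148.8 Mb
animated explainer: 8.130 Mbps × 492 s × 1.07 = 4280.0 Mb
Total: 77483.4 Mb = 9685.4 MB.
At 1000 Mbps: 77483.4 / 1000 = 77 s ≈ 1.29 minutes.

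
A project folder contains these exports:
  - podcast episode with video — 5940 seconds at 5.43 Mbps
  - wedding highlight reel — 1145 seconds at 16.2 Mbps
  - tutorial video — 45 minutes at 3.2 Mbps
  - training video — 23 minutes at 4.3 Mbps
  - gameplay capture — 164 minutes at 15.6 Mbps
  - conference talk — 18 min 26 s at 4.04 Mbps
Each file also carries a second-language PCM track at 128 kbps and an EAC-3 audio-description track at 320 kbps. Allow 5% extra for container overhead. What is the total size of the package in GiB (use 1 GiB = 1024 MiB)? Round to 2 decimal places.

Audio total: 128 + 320 = 448 kbps = 0.448 Mbps.
podcast episode with video: 5.878 Mbps × 5940 s × 1.05 = 36661.1 Mb
wedding highlight reel: 16.648 Mbps × 1145 s × 1.05 = 20015.1 Mb
tutorial video: 3.648 Mbps × 2700 s × 1.05 = 10342.1 Mb
training video: 4.748 Mbps × 1380 s × 1.05 = 6879.9 Mb
gameplay capture: 16.048 Mbps × 9840 s × 1.05 = 165807.9 Mb
conference talk: 4.488 Mbps × 1106 s × 1.05 = 5211.9 Mb
Total: 244917.9 Mb = 30614.7 MB.
= 28.51 GiB.

28.51 GiB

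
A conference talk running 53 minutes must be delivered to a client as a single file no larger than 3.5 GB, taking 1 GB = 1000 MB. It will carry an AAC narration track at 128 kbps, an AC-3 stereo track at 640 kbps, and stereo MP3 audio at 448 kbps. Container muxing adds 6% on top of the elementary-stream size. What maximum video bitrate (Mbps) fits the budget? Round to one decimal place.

7.1 Mbps

Budget: 3.5 GB = 28000.0 Mb.
Stream payload after overhead: 28000.0 / 1.06 = 26415.1 Mb.
53 min = 3180 s
Total bitrate budget: 26415.1 Mb / 3180 s = 8.307 Mbps.
Audio total: 128 + 640 + 448 = 1216 kbps = 1.216 Mbps.
Video: 8.307 − 1.216 = 7.091 Mbps.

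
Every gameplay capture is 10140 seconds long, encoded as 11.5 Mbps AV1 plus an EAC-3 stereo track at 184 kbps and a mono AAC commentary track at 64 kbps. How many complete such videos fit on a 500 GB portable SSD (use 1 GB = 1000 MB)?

33

Audio total: 184 + 64 = 248 kbps = 0.248 Mbps.
Total bitrate: 11.748 Mbps.
Per item: 11.748 Mbps × 10140 s = 119,125 Mb = 14,891 MB.
Capacity: 500 GB = 4,000,000 Mb; 33.58 items → 33 complete.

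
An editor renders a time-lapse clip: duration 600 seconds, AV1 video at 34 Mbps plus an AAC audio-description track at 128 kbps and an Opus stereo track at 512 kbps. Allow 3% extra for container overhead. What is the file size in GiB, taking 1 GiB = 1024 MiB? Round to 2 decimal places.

Audio total: 128 + 512 = 640 kbps = 0.640 Mbps.
Total bitrate: 34 + 0.640 = 34.640 Mbps.
Stream data: 34.640 Mbps × 600 s = 20784.0 Mb.
With 3% container overhead: ×1.03.
21,408 Mb = 2,675,940,000 bytes ÷ 1,073,741,824 = 2.492 GiB.

2.49 GiB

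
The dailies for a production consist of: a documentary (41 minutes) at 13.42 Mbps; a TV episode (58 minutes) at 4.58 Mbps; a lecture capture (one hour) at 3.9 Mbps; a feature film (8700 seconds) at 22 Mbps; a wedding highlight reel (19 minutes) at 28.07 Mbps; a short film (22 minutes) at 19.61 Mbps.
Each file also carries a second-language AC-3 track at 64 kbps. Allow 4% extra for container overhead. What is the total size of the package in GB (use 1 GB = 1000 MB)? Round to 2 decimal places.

Audio: 64 kbps = 0.064 Mbps.
documentary: 13.484 Mbps × 2460 s × 1.04 = 34497.5 Mb
TV episode: 4.644 Mbps × 3480 s × 1.04 = 16807.6 Mb
lecture capture: 3.964 Mbps × 3600 s × 1.04 = 14841.2 Mb
feature film: 22.064 Mbps × 8700 s × 1.04 = 199635.1 Mb
wedding highlight reel: 28.134 Mbps × 1140 s × 1.04 = 33355.7 Mb
short film: 19.674 Mbps × 1320 s × 1.04 = 27008.5 Mb
Total: 326145.5 Mb = 40768.2 MB.
= 40.77 GB.

40.77 GB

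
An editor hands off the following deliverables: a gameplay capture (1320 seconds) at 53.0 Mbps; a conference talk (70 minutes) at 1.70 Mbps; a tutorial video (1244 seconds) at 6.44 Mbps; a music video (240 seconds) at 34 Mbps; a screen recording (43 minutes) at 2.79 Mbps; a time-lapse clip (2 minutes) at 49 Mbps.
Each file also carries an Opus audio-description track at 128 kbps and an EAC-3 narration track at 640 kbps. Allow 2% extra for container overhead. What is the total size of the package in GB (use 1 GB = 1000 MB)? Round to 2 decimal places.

Audio total: 128 + 640 = 768 kbps = 0.768 Mbps.
gameplay capture: 53.768 Mbps × 1320 s × 1.02 = 72393.2 Mb
conference talk: 2.468 Mbps × 4200 s × 1.02 = 10572.9 Mb
tutorial video: 7.208 Mbps × 1244 s × 1.02 = 9146.1 Mb
music video: 34.768 Mbps × 240 s × 1.02 = 8511.2 Mb
screen recording: 3.558 Mbps × 2580 s × 1.02 = 9363.2 Mb
time-lapse clip: 49.768 Mbps × 120 s × 1.02 = 6091.6 Mb
Total: 116078.3 Mb = 14509.8 MB.
= 14.51 GB.

14.51 GB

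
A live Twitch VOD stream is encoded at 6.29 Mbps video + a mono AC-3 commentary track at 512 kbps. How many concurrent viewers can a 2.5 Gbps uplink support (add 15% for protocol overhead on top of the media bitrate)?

Audio: 512 kbps = 0.512 Mbps.
Per-viewer media rate: 6.802 Mbps.
On the wire with 15% overhead: 7.822 Mbps.
2.5 Gbps = 2,500 Mbps; 2,500 / 7.822 = 319.60 → 319 viewers.

319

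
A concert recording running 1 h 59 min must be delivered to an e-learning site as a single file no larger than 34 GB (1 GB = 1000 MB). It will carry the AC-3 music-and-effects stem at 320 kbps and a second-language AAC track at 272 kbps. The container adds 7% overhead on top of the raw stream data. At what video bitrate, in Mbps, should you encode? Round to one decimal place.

Budget: 34 GB = 272000.0 Mb.
Stream payload after overhead: 272000.0 / 1.07 = 254205.6 Mb.
1 h 59 min = 119 min = 7140 s
Total bitrate budget: 254205.6 Mb / 7140 s = 35.603 Mbps.
Audio total: 320 + 272 = 592 kbps = 0.592 Mbps.
Video: 35.603 − 0.592 = 35.011 Mbps.

35.0 Mbps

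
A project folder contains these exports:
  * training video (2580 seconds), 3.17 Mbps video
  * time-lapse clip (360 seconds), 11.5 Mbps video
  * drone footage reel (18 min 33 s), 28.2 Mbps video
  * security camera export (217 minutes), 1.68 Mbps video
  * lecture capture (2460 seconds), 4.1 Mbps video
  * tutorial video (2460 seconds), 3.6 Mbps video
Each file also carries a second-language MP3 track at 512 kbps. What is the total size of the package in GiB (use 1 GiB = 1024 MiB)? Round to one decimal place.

11.2 GiB

Audio: 512 kbps = 0.512 Mbps.
training video: 3.682 Mbps × 2580 s = 9499.6 Mb
time-lapse clip: 12.012 Mbps × 360 s = 4324.3 Mb
drone footage reel: 28.712 Mbps × 1113 s = 31956.5 Mb
security camera export: 2.192 Mbps × 13020 s = 28539.8 Mb
lecture capture: 4.612 Mbps × 2460 s = 11345.5 Mb
tutorial video: 4.112 Mbps × 2460 s = 10115.5 Mb
Total: 95781.2 Mb = 11972.7 MB.
= 11.15 GiB.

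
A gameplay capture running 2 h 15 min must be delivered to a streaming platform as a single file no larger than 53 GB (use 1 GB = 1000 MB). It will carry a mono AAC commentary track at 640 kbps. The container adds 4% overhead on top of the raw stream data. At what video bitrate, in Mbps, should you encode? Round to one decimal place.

Budget: 53 GB = 424000.0 Mb.
Stream payload after overhead: 424000.0 / 1.04 = 407692.3 Mb.
2 h 15 min = 135 min = 8100 s
Total bitrate budget: 407692.3 Mb / 8100 s = 50.332 Mbps.
Audio: 640 kbps = 0.640 Mbps.
Video: 50.332 − 0.640 = 49.692 Mbps.

49.7 Mbps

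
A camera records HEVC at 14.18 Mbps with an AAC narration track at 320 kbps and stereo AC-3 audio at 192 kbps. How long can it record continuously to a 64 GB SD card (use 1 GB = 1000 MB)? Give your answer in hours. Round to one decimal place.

Audio total: 320 + 192 = 512 kbps = 0.512 Mbps.
Total bitrate: 14.18 + 0.512 = 14.692 Mbps.
Capacity: 64 GB = 512,000 Mb.
Recording time: 512,000 / 14.692 = 34,849 s ≈ 9.68 hours.

9.7 hours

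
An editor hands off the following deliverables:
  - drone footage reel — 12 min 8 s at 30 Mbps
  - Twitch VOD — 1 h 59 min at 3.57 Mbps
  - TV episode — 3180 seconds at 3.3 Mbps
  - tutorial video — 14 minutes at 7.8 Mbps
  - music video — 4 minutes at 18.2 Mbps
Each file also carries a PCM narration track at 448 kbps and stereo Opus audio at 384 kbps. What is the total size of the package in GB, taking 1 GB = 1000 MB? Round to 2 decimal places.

Audio total: 448 + 384 = 832 kbps = 0.832 Mbps.
drone footage reel: 30.832 Mbps × 728 s = 22445.7 Mb
Twitch VOD: 4.402 Mbps × 7140 s = 31430.3 Mb
TV episode: 4.132 Mbps × 3180 s = 13139.8 Mb
tutorial video: 8.632 Mbps × 840 s = 7250.9 Mb
music video: 19.032 Mbps × 240 s = 4567.7 Mb
Total: 78834.3 Mb = 9854.3 MB.
= 9.854 GB.

9.85 GB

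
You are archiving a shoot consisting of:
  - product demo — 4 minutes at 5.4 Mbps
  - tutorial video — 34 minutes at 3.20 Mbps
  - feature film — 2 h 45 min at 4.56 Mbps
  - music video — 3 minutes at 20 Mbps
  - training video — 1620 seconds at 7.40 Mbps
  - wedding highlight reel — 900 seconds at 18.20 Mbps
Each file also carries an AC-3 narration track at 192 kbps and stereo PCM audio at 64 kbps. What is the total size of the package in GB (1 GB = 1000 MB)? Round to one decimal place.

Audio total: 192 + 64 = 256 kbps = 0.256 Mbps.
product demo: 5.656 Mbps × 240 s = 1357.4 Mb
tutorial video: 3.456 Mbps × 2040 s = 7050.2 Mb
feature film: 4.816 Mbps × 9900 s = 47678.4 Mb
music video: 20.256 Mbps × 180 s = 3646.1 Mb
training video: 7.656 Mbps × 1620 s = 12402.7 Mb
wedding highlight reel: 18.456 Mbps × 900 s = 16610.4 Mb
Total: 88745.3 Mb = 11093.2 MB.
= 11.09 GB.

11.1 GB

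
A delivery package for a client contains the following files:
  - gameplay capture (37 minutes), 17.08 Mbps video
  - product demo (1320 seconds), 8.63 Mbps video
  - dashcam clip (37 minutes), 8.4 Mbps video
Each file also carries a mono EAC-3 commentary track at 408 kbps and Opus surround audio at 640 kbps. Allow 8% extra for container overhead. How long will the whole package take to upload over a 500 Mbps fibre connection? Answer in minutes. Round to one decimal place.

Audio total: 408 + 640 = 1048 kbps = 1.048 Mbps.
gameplay capture: 18.128 Mbps × 2220 s × 1.08 = 43463.7 Mb
product demo: 9.678 Mbps × 1320 s × 1.08 = 13797.0 Mb
dashcam clip: 9.448 Mbps × 2220 s × 1.08 = 22652.5 Mb
Total: 79913.2 Mb = 9989.1 MB.
At 500 Mbps: 79913.2 / 500 = 160 s ≈ 2.66 minutes.

2.7 minutes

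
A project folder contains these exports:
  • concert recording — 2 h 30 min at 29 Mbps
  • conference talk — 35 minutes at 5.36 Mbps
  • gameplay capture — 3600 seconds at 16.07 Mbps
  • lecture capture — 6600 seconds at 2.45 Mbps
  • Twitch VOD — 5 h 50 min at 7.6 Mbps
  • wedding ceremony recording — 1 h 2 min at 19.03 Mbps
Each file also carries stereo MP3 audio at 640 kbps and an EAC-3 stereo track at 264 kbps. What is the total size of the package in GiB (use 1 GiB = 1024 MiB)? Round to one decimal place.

Audio total: 640 + 264 = 904 kbps = 0.904 Mbps.
concert recording: 29.904 Mbps × 9000 s = 269136.0 Mb
conference talk: 6.264 Mbps × 2100 s = 13154.4 Mb
gameplay capture: 16.974 Mbps × 3600 s = 61106.4 Mb
lecture capture: 3.354 Mbps × 6600 s = 22136.4 Mb
Twitch VOD: 8.504 Mbps × 21000 s = 178584.0 Mb
wedding ceremony recording: 19.934 Mbps × 3720 s = 74154.5 Mb
Total: 618271.7 Mb = 77284.0 MB.
= 71.98 GiB.

72.0 GiB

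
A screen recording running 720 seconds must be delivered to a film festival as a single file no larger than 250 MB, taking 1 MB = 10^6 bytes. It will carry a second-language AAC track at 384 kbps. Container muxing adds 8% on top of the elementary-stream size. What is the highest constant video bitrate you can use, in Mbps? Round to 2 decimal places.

Budget: 250 MB = 2000.0 Mb.
Stream payload after overhead: 2000.0 / 1.08 = 1851.9 Mb.
Total bitrate budget: 1851.9 Mb / 720 s = 2.572 Mbps.
Audio: 384 kbps = 0.384 Mbps.
Video: 2.572 − 0.384 = 2.188 Mbps.

2.19 Mbps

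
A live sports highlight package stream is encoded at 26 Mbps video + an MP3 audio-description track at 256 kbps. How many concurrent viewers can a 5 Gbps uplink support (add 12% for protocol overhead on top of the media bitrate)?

Audio: 256 kbps = 0.256 Mbps.
Per-viewer media rate: 26.256 Mbps.
On the wire with 12% overhead: 29.407 Mbps.
5 Gbps = 5,000 Mbps; 5,000 / 29.407 = 170.03 → 170 viewers.

170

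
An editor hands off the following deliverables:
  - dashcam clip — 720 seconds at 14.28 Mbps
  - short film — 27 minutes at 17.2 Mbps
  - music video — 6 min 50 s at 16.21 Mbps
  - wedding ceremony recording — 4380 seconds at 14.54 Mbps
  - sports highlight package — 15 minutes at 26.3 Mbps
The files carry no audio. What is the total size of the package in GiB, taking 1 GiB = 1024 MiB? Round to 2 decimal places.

15.38 GiB

dashcam clip: 14.280 Mbps × 720 s = 10281.6 Mb
short film: 17.200 Mbps × 1620 s = 27864.0 Mb
music video: 16.210 Mbps × 410 s = 6646.1 Mb
wedding ceremony recording: 14.540 Mbps × 4380 s = 63685.2 Mb
sports highlight package: 26.300 Mbps × 900 s = 23670.0 Mb
Total: 132146.9 Mb = 16518.4 MB.
= 15.38 GiB.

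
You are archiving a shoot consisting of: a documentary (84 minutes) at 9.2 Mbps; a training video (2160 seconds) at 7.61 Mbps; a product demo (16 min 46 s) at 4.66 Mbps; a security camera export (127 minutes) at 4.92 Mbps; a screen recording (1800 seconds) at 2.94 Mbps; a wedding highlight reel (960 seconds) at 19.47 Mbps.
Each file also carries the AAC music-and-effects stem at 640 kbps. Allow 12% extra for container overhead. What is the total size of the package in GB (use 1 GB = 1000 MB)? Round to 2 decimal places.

19.72 GB

Audio: 640 kbps = 0.640 Mbps.
documentary: 9.840 Mbps × 5040 s × 1.12 = 55544.8 Mb
training video: 8.250 Mbps × 2160 s × 1.12 = 19958.4 Mb
product demo: 5.300 Mbps × 1006 s × 1.12 = 5971.6 Mb
security camera export: 5.560 Mbps × 7620 s × 1.12 = 47451.3 Mb
screen recording: 3.580 Mbps × 1800 s × 1.12 = 7217.3 Mb
wedding highlight reel: 20.110 Mbps × 960 s × 1.12 = 21622.3 Mb
Total: 157765.7 Mb = 19720.7 MB.
= 19.72 GB.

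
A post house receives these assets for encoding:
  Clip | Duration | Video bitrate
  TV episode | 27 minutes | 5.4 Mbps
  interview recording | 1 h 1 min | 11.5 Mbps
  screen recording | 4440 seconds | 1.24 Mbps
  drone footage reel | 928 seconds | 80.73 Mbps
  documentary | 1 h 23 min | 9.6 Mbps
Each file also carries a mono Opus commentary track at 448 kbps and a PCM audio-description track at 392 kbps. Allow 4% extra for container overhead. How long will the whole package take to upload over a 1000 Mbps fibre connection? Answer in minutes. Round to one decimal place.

3.3 minutes

Audio total: 448 + 392 = 840 kbps = 0.840 Mbps.
TV episode: 6.240 Mbps × 1620 s × 1.04 = 10513.2 Mb
interview recording: 12.340 Mbps × 3660 s × 1.04 = 46971.0 Mb
screen recording: 2.080 Mbps × 4440 s × 1.04 = 9604.6 Mb
drone footage reel: 81.570 Mbps × 928 s × 1.04 = 78724.8 Mb
documentary: 10.440 Mbps × 4980 s × 1.04 = 54070.8 Mb
Total: 199884.4 Mb = 24985.6 MB.
At 1000 Mbps: 199884.4 / 1000 = 200 s ≈ 3.33 minutes.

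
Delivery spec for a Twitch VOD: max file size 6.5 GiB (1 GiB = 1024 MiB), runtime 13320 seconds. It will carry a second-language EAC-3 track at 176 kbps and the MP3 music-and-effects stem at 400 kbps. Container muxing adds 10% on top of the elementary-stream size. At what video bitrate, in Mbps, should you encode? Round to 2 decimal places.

Budget: 6.5 GiB = 55834.6 Mb.
Stream payload after overhead: 55834.6 / 1.10 = 50758.7 Mb.
Total bitrate budget: 50758.7 Mb / 13320 s = 3.811 Mbps.
Audio total: 176 + 400 = 576 kbps = 0.576 Mbps.
Video: 3.811 − 0.576 = 3.235 Mbps.

3.23 Mbps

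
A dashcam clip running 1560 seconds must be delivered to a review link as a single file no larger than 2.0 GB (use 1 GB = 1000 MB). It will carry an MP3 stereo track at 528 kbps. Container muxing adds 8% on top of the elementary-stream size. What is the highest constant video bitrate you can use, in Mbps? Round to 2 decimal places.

8.97 Mbps

Budget: 2.0 GB = 16000.0 Mb.
Stream payload after overhead: 16000.0 / 1.08 = 14814.8 Mb.
Total bitrate budget: 14814.8 Mb / 1560 s = 9.497 Mbps.
Audio: 528 kbps = 0.528 Mbps.
Video: 9.497 − 0.528 = 8.969 Mbps.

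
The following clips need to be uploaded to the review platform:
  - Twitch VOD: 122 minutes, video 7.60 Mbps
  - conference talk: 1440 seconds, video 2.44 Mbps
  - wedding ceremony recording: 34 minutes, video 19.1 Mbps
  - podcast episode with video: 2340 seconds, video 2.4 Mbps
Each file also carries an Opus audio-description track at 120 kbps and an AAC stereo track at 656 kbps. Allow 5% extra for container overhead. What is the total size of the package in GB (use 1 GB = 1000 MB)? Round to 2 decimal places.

14.95 GB

Audio total: 120 + 656 = 776 kbps = 0.776 Mbps.
Twitch VOD: 8.376 Mbps × 7320 s × 1.05 = 64377.9 Mb
conference talk: 3.216 Mbps × 1440 s × 1.05 = 4862.6 Mb
wedding ceremony recording: 19.876 Mbps × 2040 s × 1.05 = 42574.4 Mb
podcast episode with video: 3.176 Mbps × 2340 s × 1.05 = 7803.4 Mb
Total: 119618.4 Mb = 14952.3 MB.
= 14.95 GB.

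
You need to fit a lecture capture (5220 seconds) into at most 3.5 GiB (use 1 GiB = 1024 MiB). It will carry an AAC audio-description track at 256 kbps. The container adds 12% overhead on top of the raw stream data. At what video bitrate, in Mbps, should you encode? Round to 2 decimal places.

4.89 Mbps

Budget: 3.5 GiB = 30064.8 Mb.
Stream payload after overhead: 30064.8 / 1.12 = 26843.5 Mb.
Total bitrate budget: 26843.5 Mb / 5220 s = 5.142 Mbps.
Audio: 256 kbps = 0.256 Mbps.
Video: 5.142 − 0.256 = 4.886 Mbps.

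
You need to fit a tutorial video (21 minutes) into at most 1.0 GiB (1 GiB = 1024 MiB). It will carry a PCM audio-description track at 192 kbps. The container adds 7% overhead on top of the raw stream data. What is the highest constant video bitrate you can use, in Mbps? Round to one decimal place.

Budget: 1.0 GiB = 8589.9 Mb.
Stream payload after overhead: 8589.9 / 1.07 = 8028.0 Mb.
21 min = 1260 s
Total bitrate budget: 8028.0 Mb / 1260 s = 6.371 Mbps.
Audio: 192 kbps = 0.192 Mbps.
Video: 6.371 − 0.192 = 6.179 Mbps.

6.2 Mbps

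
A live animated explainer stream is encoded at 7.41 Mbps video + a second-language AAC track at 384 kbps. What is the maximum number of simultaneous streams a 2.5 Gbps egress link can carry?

Audio: 384 kbps = 0.384 Mbps.
Per-viewer media rate: 7.794 Mbps.
2.5 Gbps = 2,500 Mbps; 2,500 / 7.794 = 320.76 → 320 viewers.

320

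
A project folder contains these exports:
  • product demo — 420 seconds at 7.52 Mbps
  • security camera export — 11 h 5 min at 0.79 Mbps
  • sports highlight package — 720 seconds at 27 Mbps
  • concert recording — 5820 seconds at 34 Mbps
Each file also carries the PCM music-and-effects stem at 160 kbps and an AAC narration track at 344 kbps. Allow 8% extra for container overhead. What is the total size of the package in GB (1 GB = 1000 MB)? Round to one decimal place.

37.2 GB

Audio total: 160 + 344 = 504 kbps = 0.504 Mbps.
product demo: 8.024 Mbps × 420 s × 1.08 = 3639.7 Mb
security camera export: 1.294 Mbps × 39900 s × 1.08 = 55761.0 Mb
sports highlight package: 27.504 Mbps × 720 s × 1.08 = 21387.1 Mb
concert recording: 34.504 Mbps × 5820 s × 1.08 = 216878.3 Mb
Total: 297666.2 Mb = 37208.3 MB.
= 37.21 GB.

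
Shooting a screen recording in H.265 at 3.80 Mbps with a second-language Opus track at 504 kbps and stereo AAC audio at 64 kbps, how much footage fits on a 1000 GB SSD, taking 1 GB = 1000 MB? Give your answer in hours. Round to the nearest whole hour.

509 hours

Audio total: 504 + 64 = 568 kbps = 0.568 Mbps.
Total bitrate: 3.80 + 0.568 = 4.368 Mbps.
Capacity: 1000 GB = 8,000,000 Mb.
Recording time: 8,000,000 / 4.368 = 1,831,502 s ≈ 509 hours.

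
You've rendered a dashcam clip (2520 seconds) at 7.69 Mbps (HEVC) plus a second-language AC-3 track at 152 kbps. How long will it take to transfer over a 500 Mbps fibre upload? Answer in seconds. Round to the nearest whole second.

Audio: 152 kbps = 0.152 Mbps.
Total bitrate: 7.842 Mbps.
File: 7.842 Mbps × 2520 s = 19761.8 Mb.
At 500 Mbps: 19761.8 / 500 = 39.5 s ≈ 39.5 seconds.

40 seconds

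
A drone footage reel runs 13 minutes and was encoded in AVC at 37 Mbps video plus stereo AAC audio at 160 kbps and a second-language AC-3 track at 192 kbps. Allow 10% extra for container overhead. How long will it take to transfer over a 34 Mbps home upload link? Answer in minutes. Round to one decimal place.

13 min = 780 s
Audio total: 160 + 192 = 352 kbps = 0.352 Mbps.
Total bitrate: 37.352 Mbps.
File: 37.352 Mbps × 780 s = 29134.6 Mb.
With 10% container overhead: ×1.10. → 32048.0 Mb.
At 34 Mbps: 32048.0 / 34 = 942.6 s ≈ 15.7 minutes.

15.7 minutes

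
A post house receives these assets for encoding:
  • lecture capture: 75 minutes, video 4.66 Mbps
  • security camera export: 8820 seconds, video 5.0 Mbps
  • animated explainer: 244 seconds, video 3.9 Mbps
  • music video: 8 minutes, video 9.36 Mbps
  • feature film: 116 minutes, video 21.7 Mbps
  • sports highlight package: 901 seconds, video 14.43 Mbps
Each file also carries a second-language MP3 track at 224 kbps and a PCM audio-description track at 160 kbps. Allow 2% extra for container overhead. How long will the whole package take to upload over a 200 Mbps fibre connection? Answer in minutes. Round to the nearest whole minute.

Audio total: 224 + 160 = 384 kbps = 0.384 Mbps.
lecture capture: 5.044 Mbps × 4500 s × 1.02 = 23152.0 Mb
security camera export: 5.384 Mbps × 8820 s × 1.02 = 48436.6 Mb
animated explainer: 4.284 Mbps × 244 s × 1.02 = 1066.2 Mb
music video: 9.744 Mbps × 480 s × 1.02 = 4770.7 Mb
feature film: 22.084 Mbps × 6960 s × 1.02 = 156778.7 Mb
sports highlight package: 14.814 Mbps × 901 s × 1.02 = 13614.4 Mb
Total: 247818.5 Mb = 30977.3 MB.
At 200 Mbps: 247818.5 / 200 = 1239 s ≈ 20.7 minutes.

21 minutes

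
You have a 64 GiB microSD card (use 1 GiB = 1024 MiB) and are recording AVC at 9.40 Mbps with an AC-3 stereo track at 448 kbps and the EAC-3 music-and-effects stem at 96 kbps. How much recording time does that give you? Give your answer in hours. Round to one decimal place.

15.4 hours

Audio total: 448 + 96 = 544 kbps = 0.544 Mbps.
Total bitrate: 9.40 + 0.544 = 9.944 Mbps.
Capacity: 64 GiB = 549,756 Mb.
Recording time: 549,756 / 9.944 = 55,285 s ≈ 15.4 hours.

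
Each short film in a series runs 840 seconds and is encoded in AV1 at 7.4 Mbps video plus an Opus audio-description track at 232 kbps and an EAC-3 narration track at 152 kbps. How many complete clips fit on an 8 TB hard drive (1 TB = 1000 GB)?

9788

Audio total: 232 + 152 = 384 kbps = 0.384 Mbps.
Total bitrate: 7.784 Mbps.
Per item: 7.784 Mbps × 840 s = 6,539 Mb = 817.3 MB.
Capacity: 8 TB = 64,000,000 Mb; 9788.09 items → 9788 complete.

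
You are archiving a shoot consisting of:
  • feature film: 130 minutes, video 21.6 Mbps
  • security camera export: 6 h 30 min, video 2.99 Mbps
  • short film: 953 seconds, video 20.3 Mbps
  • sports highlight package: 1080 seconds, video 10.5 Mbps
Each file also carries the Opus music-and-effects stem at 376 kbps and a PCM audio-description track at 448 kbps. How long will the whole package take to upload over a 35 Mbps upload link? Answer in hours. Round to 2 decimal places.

2.35 hours

Audio total: 376 + 448 = 824 kbps = 0.824 Mbps.
feature film: 22.424 Mbps × 7800 s = 174907.2 Mb
security camera export: 3.814 Mbps × 23400 s = 89247.6 Mb
short film: 21.124 Mbps × 953 s = 20131.2 Mb
sports highlight package: 11.324 Mbps × 1080 s = 12229.9 Mb
Total: 296515.9 Mb = 37064.5 MB.
At 35 Mbps: 296515.9 / 35 = 8472 s ≈ 2.35 hours.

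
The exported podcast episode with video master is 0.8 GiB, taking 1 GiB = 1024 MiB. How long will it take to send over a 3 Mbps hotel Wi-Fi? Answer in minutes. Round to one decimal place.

File: 0.8 GiB = 6871.9 Mb.
At 3 Mbps: 6871.9 / 3 = 2290.6 s ≈ 38.2 minutes.

38.2 minutes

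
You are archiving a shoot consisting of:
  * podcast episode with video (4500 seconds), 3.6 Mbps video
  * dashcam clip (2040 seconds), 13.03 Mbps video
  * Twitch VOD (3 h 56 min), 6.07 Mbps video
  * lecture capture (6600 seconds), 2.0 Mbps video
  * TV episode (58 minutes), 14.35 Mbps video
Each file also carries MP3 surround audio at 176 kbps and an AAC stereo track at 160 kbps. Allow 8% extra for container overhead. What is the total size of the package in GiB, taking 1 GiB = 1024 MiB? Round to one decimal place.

25.4 GiB

Audio total: 176 + 160 = 336 kbps = 0.336 Mbps.
podcast episode with video: 3.936 Mbps × 4500 s × 1.08 = 19129.0 Mb
dashcam clip: 13.366 Mbps × 2040 s × 1.08 = 29448.0 Mb
Twitch VOD: 6.406 Mbps × 14160 s × 1.08 = 97965.7 Mb
lecture capture: 2.336 Mbps × 6600 s × 1.08 = 16651.0 Mb
TV episode: 14.686 Mbps × 3480 s × 1.08 = 55195.9 Mb
Total: 218389.5 Mb = 27298.7 MB.
= 25.42 GiB.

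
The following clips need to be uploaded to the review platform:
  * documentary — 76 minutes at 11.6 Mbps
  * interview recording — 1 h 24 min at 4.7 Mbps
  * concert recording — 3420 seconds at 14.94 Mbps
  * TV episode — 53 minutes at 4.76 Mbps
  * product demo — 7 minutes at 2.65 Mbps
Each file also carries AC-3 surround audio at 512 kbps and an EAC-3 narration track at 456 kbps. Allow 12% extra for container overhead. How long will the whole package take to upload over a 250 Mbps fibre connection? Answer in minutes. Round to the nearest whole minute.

12 minutes

Audio total: 512 + 456 = 968 kbps = 0.968 Mbps.
documentary: 12.568 Mbps × 4560 s × 1.12 = 64187.3 Mb
interview recording: 5.668 Mbps × 5040 s × 1.12 = 31994.7 Mb
concert recording: 15.908 Mbps × 3420 s × 1.12 = 60934.0 Mb
TV episode: 5.728 Mbps × 3180 s × 1.12 = 20400.8 Mb
product demo: 3.618 Mbps × 420 s × 1.12 = 1701.9 Mb
Total: 179218.8 Mb = 22402.3 MB.
At 250 Mbps: 179218.8 / 250 = 717 s ≈ 11.9 minutes.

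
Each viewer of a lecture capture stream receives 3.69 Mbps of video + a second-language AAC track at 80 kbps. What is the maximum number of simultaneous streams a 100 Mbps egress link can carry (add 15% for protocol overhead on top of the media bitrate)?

23

Audio: 80 kbps = 0.080 Mbps.
Per-viewer media rate: 3.770 Mbps.
On the wire with 15% overhead: 4.335 Mbps.
100 Mbps = 100.0 Mbps; 100.0 / 4.335 = 23.07 → 23 viewers.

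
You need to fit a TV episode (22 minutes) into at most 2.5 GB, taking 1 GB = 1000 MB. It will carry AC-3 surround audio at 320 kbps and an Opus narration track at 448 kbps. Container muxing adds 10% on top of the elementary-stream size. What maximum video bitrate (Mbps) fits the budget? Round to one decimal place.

Budget: 2.5 GB = 20000.0 Mb.
Stream payload after overhead: 20000.0 / 1.10 = 18181.8 Mb.
22 min = 1320 s
Total bitrate budget: 18181.8 Mb / 1320 s = 13.774 Mbps.
Audio total: 320 + 448 = 768 kbps = 0.768 Mbps.
Video: 13.774 − 0.768 = 13.006 Mbps.

13.0 Mbps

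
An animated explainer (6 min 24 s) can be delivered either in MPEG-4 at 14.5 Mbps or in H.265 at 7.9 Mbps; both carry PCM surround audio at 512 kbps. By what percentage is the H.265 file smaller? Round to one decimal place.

44.0%

6 min 24 s = 384 s
Audio: 512 kbps = 0.512 Mbps.
MPEG-4: 15.012 Mbps × 384 s = 5764.6 Mb = 0.671 GiB.
H.265: 8.412 Mbps × 384 s = 3230.2 Mb = 0.376 GiB.
Reduction: (1 − 0.376/0.671) × 100 = 43.96%.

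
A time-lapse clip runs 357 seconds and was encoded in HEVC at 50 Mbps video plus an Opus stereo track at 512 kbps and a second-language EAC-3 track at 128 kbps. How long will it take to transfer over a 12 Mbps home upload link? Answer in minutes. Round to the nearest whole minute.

Audio total: 512 + 128 = 640 kbps = 0.640 Mbps.
Total bitrate: 50.640 Mbps.
File: 50.640 Mbps × 357 s = 18078.5 Mb.
At 12 Mbps: 18078.5 / 12 = 1506.5 s ≈ 25.1 minutes.

25 minutes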